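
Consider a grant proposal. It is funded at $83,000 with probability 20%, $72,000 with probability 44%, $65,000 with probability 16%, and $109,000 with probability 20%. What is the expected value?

$80,480

EV = 0.2 × 83000 + 0.44 × 72000 + 0.16 × 65000 + 0.2 × 109000 = 16600 + 31680 + 10400 + 21800 = 80480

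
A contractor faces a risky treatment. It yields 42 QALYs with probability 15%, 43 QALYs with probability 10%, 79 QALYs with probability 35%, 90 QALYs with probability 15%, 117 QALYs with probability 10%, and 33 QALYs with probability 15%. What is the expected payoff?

EV = 0.15 × 42 + 0.1 × 43 + 0.35 × 79 + 0.15 × 90 + 0.1 × 117 + 0.15 × 33 = 6.3 + 4.3 + 27.65 + 13.5 + 11.7 + 4.95 = 68.4

68.4 QALYs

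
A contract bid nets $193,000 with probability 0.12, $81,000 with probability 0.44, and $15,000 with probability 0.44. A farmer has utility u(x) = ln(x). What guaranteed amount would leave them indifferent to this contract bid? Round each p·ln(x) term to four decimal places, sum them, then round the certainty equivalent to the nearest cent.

E[u] = 0.12·ln(193000) + 0.44·ln(81000) + 0.44·ln(15000) = 1.4605 + 4.9730 + 4.2310 = 10.6645
CE = e^10.6645 ≈ 42808.84

$42,808.84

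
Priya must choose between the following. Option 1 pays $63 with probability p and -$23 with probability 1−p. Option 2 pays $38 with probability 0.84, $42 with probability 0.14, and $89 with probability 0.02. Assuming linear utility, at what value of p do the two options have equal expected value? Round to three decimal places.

EV(Option 2) = 0.84 × 38 + 0.14 × 42 + 0.02 × 89 = 31.92 + 5.88 + 1.78 = 39.58
p·63 + (1−p)·(-23) = 39.58
86p − 23 = 39.58
p = (39.58 + 23) / 86

p = 0.728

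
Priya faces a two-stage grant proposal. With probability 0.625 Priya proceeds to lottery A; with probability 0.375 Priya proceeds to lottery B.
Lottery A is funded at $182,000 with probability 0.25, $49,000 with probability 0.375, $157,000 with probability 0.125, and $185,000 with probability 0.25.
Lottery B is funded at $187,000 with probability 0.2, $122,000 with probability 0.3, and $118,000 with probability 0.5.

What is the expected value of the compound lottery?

$130,968.75

EV(A) = 0.25 × 182000 + 0.375 × 49000 + 0.125 × 157000 + 0.25 × 185000 = 45500 + 18375 + 19625 + 46250 = 129750
EV(B) = 0.2 × 187000 + 0.3 × 122000 + 0.5 × 118000 = 37400 + 36600 + 59000 = 133000
Overall = 0.625 × 129750 + 0.375 × 133000 = 81093.75 + 49875 = 130968.75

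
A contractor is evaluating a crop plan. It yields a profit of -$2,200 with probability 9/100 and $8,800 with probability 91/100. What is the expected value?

EV = 9/100 × (-2200) + 91/100 × 8800 = -198 + 8008 = 7810

$7,810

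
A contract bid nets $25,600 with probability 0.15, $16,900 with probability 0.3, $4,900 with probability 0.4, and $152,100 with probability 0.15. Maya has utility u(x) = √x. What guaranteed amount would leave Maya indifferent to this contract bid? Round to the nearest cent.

E[u] = 0.15·√25600 + 0.3·√16900 + 0.4·√4900 + 0.15·√152100 = 0.15·160 + 0.3·130 + 0.4·70 + 0.15·390 = 149.5
CE = (149.5)² = 22350.25

$22,350.25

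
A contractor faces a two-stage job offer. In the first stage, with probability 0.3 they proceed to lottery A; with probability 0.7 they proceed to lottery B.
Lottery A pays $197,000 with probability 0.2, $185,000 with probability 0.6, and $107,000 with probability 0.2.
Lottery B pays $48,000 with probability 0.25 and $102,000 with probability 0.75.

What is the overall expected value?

$113,490

EV(A) = 0.2 × 197000 + 0.6 × 185000 + 0.2 × 107000 = 39400 + 111000 + 21400 = 171800
EV(B) = 0.25 × 48000 + 0.75 × 102000 = 12000 + 76500 = 88500
Overall = 0.3 × 171800 + 0.7 × 88500 = 51540 + 61950 = 113490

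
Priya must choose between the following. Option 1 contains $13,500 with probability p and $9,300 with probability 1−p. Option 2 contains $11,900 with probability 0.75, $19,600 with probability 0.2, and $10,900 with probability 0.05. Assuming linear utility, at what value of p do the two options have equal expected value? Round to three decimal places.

EV(Option 2) = 0.75 × 11900 + 0.2 × 19600 + 0.05 × 10900 = 8925 + 3920 + 545 = 13390
p·13500 + (1−p)·9300 = 13390
4200p + 9300 = 13390
p = (13390 − 9300) / 4200

p = 0.974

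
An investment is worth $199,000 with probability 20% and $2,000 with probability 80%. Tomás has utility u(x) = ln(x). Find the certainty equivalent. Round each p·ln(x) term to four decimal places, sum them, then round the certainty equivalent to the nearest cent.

E[u] = 0.2·ln(199000) + 0.8·ln(2000) = 2.4402 + 6.0807 = 8.5209
CE = e^8.5209 ≈ 5018.57

$5,018.57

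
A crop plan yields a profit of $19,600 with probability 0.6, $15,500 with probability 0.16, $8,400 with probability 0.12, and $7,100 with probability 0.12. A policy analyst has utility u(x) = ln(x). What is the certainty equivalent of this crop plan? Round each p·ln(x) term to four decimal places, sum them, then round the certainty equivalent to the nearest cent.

$15,096.23

E[u] = 0.6·ln(19600) + 0.16·ln(15500) + 0.12·ln(8400) + 0.12·ln(7100) = 5.9300 + 1.5438 + 1.0843 + 1.0641 = 9.6222
CE = e^9.6222 ≈ 15096.23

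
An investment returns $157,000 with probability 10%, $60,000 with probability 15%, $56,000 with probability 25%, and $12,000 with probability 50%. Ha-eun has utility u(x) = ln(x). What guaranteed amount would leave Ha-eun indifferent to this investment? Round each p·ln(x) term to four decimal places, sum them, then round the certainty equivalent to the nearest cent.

$29,036.24

E[u] = 0.1·ln(157000) + 0.15·ln(60000) + 0.25·ln(56000) + 0.5·ln(12000) = 1.1964 + 1.6503 + 2.7333 + 4.6963 = 10.2763
CE = e^10.2763 ≈ 29036.24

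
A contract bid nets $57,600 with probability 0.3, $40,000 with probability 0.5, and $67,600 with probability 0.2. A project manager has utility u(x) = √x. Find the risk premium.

E[u] = 0.3·√57600 + 0.5·√40000 + 0.2·√67600 = 0.3·240 + 0.5·200 + 0.2·260 = 224
CE = (224)² = 50176
Risk premium = EV − CE = 50800 − 50176 = 624

$624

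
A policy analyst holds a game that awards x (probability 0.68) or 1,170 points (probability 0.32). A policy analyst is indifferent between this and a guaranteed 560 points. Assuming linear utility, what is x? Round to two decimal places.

0.68·x + 0.32·1170 = 560
0.68·x = 560 − 374.4 = 185.6
x = 185.6 / 0.68 = 272.9412

x = 272.94 points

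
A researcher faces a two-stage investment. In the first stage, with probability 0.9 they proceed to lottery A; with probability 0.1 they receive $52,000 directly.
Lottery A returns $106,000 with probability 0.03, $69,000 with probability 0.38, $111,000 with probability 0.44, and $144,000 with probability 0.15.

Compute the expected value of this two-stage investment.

EV(A) = 0.03 × 106000 + 0.38 × 69000 + 0.44 × 111000 + 0.15 × 144000 = 3180 + 26220 + 48840 + 21600 = 99840
Branch B: 52000 (certain)
Overall = 0.9 × 99840 + 0.1 × 52000 = 89856 + 5200 = 95056

$95,056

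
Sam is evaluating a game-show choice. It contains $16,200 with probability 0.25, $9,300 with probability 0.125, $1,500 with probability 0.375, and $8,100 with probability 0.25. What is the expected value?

$7,800

EV = 0.25 × 16200 + 0.125 × 9300 + 0.375 × 1500 + 0.25 × 8100 = 4050 + 1162.5 + 562.5 + 2025 = 7800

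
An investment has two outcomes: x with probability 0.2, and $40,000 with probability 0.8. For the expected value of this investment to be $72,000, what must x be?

0.2·x + 0.8·40000 = 72000
0.2·x = 72000 − 32000 = 40000
x = 40000 / 0.2 = 200000

x = $200,000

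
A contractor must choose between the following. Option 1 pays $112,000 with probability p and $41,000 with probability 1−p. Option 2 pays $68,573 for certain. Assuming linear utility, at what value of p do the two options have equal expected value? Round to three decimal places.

p·112000 + (1−p)·41000 = 68573
71000p + 41000 = 68573
p = (68573 − 41000) / 71000

p = 0.388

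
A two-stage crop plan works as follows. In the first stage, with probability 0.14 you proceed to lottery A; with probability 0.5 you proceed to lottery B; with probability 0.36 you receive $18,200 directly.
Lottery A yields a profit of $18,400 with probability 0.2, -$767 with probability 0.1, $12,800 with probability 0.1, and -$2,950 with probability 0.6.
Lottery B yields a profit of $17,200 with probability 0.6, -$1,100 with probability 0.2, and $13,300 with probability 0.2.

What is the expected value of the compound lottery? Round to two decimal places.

EV(A) = 0.2 × 18400 + 0.1 × (-767) + 0.1 × 12800 + 0.6 × (-2950) = 3680 − 76.7 + 1280 − 1770 = 3113.3
EV(B) = 0.6 × 17200 + 0.2 × (-1100) + 0.2 × 13300 = 10320 − 220 + 2660 = 12760
Branch C: 18200 (certain)
Overall = 0.14 × 3113.3 + 0.5 × 12760 + 0.36 × 18200 = 435.862 + 6380 + 6552 = 13367.862

$13,367.86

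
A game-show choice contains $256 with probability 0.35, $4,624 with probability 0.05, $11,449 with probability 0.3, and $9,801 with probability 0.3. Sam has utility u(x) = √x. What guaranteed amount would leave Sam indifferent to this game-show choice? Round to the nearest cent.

$5,012.64

E[u] = 0.35·√256 + 0.05·√4624 + 0.3·√11449 + 0.3·√9801 = 0.35·16 + 0.05·68 + 0.3·107 + 0.3·99 = 70.8
CE = (70.8)² = 5012.64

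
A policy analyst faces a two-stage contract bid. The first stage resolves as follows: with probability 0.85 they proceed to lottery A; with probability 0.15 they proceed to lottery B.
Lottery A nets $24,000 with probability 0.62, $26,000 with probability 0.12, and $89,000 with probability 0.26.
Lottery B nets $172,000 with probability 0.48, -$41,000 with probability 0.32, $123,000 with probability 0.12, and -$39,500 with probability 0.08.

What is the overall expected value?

EV(A) = 0.62 × 24000 + 0.12 × 26000 + 0.26 × 89000 = 14880 + 3120 + 23140 = 41140
EV(B) = 0.48 × 172000 + 0.32 × (-41000) + 0.12 × 123000 + 0.08 × (-39500) = 82560 − 13120 + 14760 − 3160 = 81040
Overall = 0.85 × 41140 + 0.15 × 81040 = 34969 + 12156 = 47125

$47,125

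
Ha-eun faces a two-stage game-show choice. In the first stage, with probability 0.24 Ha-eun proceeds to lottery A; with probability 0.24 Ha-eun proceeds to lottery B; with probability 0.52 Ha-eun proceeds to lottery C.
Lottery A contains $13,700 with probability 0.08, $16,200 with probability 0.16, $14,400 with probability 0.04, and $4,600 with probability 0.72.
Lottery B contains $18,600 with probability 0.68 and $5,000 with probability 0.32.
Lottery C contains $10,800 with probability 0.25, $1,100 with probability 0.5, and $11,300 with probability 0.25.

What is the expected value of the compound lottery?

$8,396.76

EV(A) = 0.08 × 13700 + 0.16 × 16200 + 0.04 × 14400 + 0.72 × 4600 = 1096 + 2592 + 576 + 3312 = 7576
EV(B) = 0.68 × 18600 + 0.32 × 5000 = 12648 + 1600 = 14248
EV(C) = 0.25 × 10800 + 0.5 × 1100 + 0.25 × 11300 = 2700 + 550 + 2825 = 6075
Overall = 0.24 × 7576 + 0.24 × 14248 + 0.52 × 6075 = 1818.24 + 3419.52 + 3159 = 8396.76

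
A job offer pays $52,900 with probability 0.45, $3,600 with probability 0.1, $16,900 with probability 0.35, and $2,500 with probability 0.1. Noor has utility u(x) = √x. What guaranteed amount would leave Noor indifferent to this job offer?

E[u] = 0.45·√52900 + 0.1·√3600 + 0.35·√16900 + 0.1·√2500 = 0.45·230 + 0.1·60 + 0.35·130 + 0.1·50 = 160
CE = (160)² = 25600

$25,600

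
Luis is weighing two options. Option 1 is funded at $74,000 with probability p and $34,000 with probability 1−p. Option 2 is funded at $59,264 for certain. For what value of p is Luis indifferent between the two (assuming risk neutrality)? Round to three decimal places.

p = 0.632

p·74000 + (1−p)·34000 = 59264
40000p + 34000 = 59264
p = (59264 − 34000) / 40000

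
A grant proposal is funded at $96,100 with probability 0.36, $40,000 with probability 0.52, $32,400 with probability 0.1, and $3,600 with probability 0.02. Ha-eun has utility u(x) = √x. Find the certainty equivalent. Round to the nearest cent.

$55,131.04

E[u] = 0.36·√96100 + 0.52·√40000 + 0.1·√32400 + 0.02·√3600 = 0.36·310 + 0.52·200 + 0.1·180 + 0.02·60 = 234.8
CE = (234.8)² = 55131.04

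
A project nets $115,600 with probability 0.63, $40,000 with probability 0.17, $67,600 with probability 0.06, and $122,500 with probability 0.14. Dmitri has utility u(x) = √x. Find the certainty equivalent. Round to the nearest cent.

E[u] = 0.63·√115600 + 0.17·√40000 + 0.06·√67600 + 0.14·√122500 = 0.63·340 + 0.17·200 + 0.06·260 + 0.14·350 = 312.8
CE = (312.8)² = 97843.84

$97,843.84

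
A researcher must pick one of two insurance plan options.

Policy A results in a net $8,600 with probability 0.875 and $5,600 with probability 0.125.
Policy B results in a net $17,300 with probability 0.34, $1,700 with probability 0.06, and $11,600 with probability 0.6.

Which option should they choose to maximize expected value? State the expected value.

Policy B ($12,944)

Policy A = 0.875 × 8600 + 0.125 × 5600 = 7525 + 700 = 8225
Policy B = 0.34 × 17300 + 0.06 × 1700 + 0.6 × 11600 = 5882 + 102 + 6960 = 12944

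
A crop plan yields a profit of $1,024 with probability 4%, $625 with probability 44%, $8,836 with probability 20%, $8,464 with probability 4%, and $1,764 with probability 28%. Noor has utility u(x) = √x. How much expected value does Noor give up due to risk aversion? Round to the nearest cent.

$751.53

E[u] = 0.04·√1024 + 0.44·√625 + 0.2·√8836 + 0.04·√8464 + 0.28·√1764 = 0.04·32 + 0.44·25 + 0.2·94 + 0.04·92 + 0.28·42 = 46.52
CE = (46.52)² = 2164.1104
Risk premium = EV − CE = 2915.64 − 2164.1104 = 751.5296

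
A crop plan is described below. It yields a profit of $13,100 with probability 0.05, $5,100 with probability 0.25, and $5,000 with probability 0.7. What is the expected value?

EV = 0.05 × 13100 + 0.25 × 5100 + 0.7 × 5000 = 655 + 1275 + 3500 = 5430

$5,430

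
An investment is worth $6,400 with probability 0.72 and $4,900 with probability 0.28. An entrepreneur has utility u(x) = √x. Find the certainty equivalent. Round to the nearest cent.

$5,959.84

E[u] = 0.72·√6400 + 0.28·√4900 = 0.72·80 + 0.28·70 = 77.2
CE = (77.2)² = 5959.84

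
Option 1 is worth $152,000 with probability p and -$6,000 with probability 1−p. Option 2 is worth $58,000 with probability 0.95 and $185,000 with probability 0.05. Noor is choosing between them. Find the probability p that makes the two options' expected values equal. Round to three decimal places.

p = 0.445

EV(Option 2) = 0.95 × 58000 + 0.05 × 185000 = 55100 + 9250 = 64350
p·152000 + (1−p)·(-6000) = 64350
158000p − 6000 = 64350
p = (64350 + 6000) / 158000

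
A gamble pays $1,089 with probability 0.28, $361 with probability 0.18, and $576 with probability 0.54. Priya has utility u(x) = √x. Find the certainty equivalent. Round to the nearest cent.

$656.38

E[u] = 0.28·√1089 + 0.18·√361 + 0.54·√576 = 0.28·33 + 0.18·19 + 0.54·24 = 25.62
CE = (25.62)² = 656.3844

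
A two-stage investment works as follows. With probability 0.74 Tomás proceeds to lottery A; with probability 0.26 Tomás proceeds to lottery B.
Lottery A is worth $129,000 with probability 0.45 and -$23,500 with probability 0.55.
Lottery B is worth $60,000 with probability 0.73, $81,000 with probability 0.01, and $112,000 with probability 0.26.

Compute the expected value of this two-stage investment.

EV(A) = 0.45 × 129000 + 0.55 × (-23500) = 58050 − 12925 = 45125
EV(B) = 0.73 × 60000 + 0.01 × 81000 + 0.26 × 112000 = 43800 + 810 + 29120 = 73730
Overall = 0.74 × 45125 + 0.26 × 73730 = 33392.5 + 19169.8 = 52562.3

$52,562.30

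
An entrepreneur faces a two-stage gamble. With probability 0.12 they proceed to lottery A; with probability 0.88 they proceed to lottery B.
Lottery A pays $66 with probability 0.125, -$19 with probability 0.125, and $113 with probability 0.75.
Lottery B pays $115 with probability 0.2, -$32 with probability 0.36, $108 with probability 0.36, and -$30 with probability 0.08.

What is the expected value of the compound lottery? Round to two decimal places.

$53.08

EV(A) = 0.125 × 66 + 0.125 × (-19) + 0.75 × 113 = 8.25 − 2.375 + 84.75 = 90.625
EV(B) = 0.2 × 115 + 0.36 × (-32) + 0.36 × 108 + 0.08 × (-30) = 23 − 11.52 + 38.88 − 2.4 = 47.96
Overall = 0.12 × 90.625 + 0.88 × 47.96 = 10.875 + 42.2048 = 53.0798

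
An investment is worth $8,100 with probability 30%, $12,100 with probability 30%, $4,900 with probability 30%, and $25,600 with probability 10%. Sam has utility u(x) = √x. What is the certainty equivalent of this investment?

$9,409

E[u] = 0.3·√8100 + 0.3·√12100 + 0.3·√4900 + 0.1·√25600 = 0.3·90 + 0.3·110 + 0.3·70 + 0.1·160 = 97
CE = (97)² = 9409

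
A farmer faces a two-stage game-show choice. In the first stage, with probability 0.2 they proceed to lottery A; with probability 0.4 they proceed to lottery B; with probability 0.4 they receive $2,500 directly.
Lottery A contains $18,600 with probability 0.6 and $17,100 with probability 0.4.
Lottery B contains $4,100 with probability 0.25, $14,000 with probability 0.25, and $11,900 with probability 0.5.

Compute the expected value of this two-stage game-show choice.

EV(A) = 0.6 × 18600 + 0.4 × 17100 = 11160 + 6840 = 18000
EV(B) = 0.25 × 4100 + 0.25 × 14000 + 0.5 × 11900 = 1025 + 3500 + 5950 = 10475
Branch C: 2500 (certain)
Overall = 0.2 × 18000 + 0.4 × 10475 + 0.4 × 2500 = 3600 + 4190 + 1000 = 8790

$8,790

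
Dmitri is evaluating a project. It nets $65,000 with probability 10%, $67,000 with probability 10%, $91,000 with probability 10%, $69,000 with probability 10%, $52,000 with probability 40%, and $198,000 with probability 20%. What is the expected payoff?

$89,600

EV = 0.1 × 65000 + 0.1 × 67000 + 0.1 × 91000 + 0.1 × 69000 + 0.4 × 52000 + 0.2 × 198000 = 6500 + 6700 + 9100 + 6900 + 20800 + 39600 = 89600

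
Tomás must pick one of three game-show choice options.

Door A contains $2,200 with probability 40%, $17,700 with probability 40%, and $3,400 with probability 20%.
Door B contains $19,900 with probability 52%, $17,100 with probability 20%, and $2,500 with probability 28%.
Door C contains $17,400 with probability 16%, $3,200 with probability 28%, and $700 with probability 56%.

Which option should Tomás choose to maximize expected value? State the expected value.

Door A = 0.4 × 2200 + 0.4 × 17700 + 0.2 × 3400 = 880 + 7080 + 680 = 8640
Door B = 0.52 × 19900 + 0.2 × 17100 + 0.28 × 2500 = 10348 + 3420 + 700 = 14468
Door C = 0.16 × 17400 + 0.28 × 3200 + 0.56 × 700 = 2784 + 896 + 392 = 4072

Door B ($14,468)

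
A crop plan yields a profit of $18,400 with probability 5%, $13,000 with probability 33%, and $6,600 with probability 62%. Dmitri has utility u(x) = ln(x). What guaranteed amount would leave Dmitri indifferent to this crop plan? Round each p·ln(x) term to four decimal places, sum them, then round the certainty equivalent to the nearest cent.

$8,688.89

E[u] = 0.05·ln(18400) + 0.33·ln(13000) + 0.62·ln(6600) = 0.4910 + 3.1260 + 5.4528 = 9.0698
CE = e^9.0698 ≈ 8688.89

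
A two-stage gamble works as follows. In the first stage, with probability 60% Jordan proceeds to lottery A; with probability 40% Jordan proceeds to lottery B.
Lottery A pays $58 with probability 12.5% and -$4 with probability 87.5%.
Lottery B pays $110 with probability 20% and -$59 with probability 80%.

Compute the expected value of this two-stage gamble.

-$7.83

EV(A) = 0.125 × 58 + 0.875 × (-4) = 7.25 − 3.5 = 3.75
EV(B) = 0.2 × 110 + 0.8 × (-59) = 22 − 47.2 = -25.2
Overall = 0.6 × 3.75 + 0.4 × (-25.2) = 2.25 − 10.08 = -7.83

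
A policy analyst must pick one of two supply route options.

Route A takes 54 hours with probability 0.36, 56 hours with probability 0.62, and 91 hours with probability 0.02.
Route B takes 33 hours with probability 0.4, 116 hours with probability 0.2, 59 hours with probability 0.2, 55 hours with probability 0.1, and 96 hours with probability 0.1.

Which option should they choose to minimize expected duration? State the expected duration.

Route A (55.98 hours)

Route A = 0.36 × 54 + 0.62 × 56 + 0.02 × 91 = 19.44 + 34.72 + 1.82 = 55.98
Route B = 0.4 × 33 + 0.2 × 116 + 0.2 × 59 + 0.1 × 55 + 0.1 × 96 = 13.2 + 23.2 + 11.8 + 5.5 + 9.6 = 63.3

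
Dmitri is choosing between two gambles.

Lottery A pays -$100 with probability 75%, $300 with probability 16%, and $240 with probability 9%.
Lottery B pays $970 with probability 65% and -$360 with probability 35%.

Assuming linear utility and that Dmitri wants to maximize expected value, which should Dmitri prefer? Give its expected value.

Lottery A = 0.75 × (-100) + 0.16 × 300 + 0.09 × 240 = -75 + 48 + 21.6 = -5.4
Lottery B = 0.65 × 970 + 0.35 × (-360) = 630.5 − 126 = 504.5

Lottery B ($504.50)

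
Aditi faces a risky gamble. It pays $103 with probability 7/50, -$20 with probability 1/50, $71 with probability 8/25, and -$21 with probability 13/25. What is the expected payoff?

$25.82

EV = 7/50 × 103 + 1/50 × (-20) + 8/25 × 71 + 13/25 × (-21) = 14.42 − 0.4 + 22.72 − 10.92 = 25.82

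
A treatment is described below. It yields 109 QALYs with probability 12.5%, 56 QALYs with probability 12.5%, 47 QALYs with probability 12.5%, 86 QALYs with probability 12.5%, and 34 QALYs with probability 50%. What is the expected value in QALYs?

54.25 QALYs

EV = 0.125 × 109 + 0.125 × 56 + 0.125 × 47 + 0.125 × 86 + 0.5 × 34 = 13.625 + 7 + 5.875 + 10.75 + 17 = 54.25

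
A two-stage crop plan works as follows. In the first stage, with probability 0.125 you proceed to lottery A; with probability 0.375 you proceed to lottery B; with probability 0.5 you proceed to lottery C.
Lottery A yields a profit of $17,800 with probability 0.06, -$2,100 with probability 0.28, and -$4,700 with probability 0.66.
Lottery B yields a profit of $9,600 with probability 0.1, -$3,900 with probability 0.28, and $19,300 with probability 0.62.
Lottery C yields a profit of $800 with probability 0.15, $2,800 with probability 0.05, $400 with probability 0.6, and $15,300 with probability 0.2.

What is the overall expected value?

EV(A) = 0.06 × 17800 + 0.28 × (-2100) + 0.66 × (-4700) = 1068 − 588 − 3102 = -2622
EV(B) = 0.1 × 9600 + 0.28 × (-3900) + 0.62 × 19300 = 960 − 1092 + 11966 = 11834
EV(C) = 0.15 × 800 + 0.05 × 2800 + 0.6 × 400 + 0.2 × 15300 = 120 + 140 + 240 + 3060 = 3560
Overall = 0.125 × (-2622) + 0.375 × 11834 + 0.5 × 3560 = -327.75 + 4437.75 + 1780 = 5890

$5,890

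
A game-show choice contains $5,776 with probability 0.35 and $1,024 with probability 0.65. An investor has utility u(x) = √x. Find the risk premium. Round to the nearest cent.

$440.44

E[u] = 0.35·√5776 + 0.65·√1024 = 0.35·76 + 0.65·32 = 47.4
CE = (47.4)² = 2246.76
Risk premium = EV − CE = 2687.2 − 2246.76 = 440.44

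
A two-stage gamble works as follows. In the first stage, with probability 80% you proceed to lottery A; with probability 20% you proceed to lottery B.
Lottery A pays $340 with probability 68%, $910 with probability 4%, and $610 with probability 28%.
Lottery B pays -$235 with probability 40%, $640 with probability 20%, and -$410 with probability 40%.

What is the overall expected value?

EV(A) = 0.68 × 340 + 0.04 × 910 + 0.28 × 610 = 231.2 + 36.4 + 170.8 = 438.4
EV(B) = 0.4 × (-235) + 0.2 × 640 + 0.4 × (-410) = -94 + 128 − 164 = -130
Overall = 0.8 × 438.4 + 0.2 × (-130) = 350.72 − 26 = 324.72

$324.72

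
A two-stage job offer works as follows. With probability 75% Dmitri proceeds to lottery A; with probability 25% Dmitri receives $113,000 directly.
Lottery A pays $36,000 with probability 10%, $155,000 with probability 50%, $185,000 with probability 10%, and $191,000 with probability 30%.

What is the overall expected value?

$145,925

EV(A) = 0.1 × 36000 + 0.5 × 155000 + 0.1 × 185000 + 0.3 × 191000 = 3600 + 77500 + 18500 + 57300 = 156900
Branch B: 113000 (certain)
Overall = 0.75 × 156900 + 0.25 × 113000 = 117675 + 28250 = 145925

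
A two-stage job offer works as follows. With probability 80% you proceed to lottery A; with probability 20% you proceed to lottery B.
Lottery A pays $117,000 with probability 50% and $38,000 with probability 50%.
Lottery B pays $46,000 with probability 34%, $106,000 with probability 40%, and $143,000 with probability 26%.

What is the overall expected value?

$81,044

EV(A) = 0.5 × 117000 + 0.5 × 38000 = 58500 + 19000 = 77500
EV(B) = 0.34 × 46000 + 0.4 × 106000 + 0.26 × 143000 = 15640 + 42400 + 37180 = 95220
Overall = 0.8 × 77500 + 0.2 × 95220 = 62000 + 19044 = 81044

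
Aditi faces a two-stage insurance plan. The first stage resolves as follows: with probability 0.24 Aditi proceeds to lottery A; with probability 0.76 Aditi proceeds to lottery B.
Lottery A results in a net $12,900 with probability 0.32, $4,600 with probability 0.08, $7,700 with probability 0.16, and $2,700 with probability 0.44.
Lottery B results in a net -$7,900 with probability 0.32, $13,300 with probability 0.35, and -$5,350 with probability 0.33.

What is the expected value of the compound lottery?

EV(A) = 0.32 × 12900 + 0.08 × 4600 + 0.16 × 7700 + 0.44 × 2700 = 4128 + 368 + 1232 + 1188 = 6916
EV(B) = 0.32 × (-7900) + 0.35 × 13300 + 0.33 × (-5350) = -2528 + 4655 − 1765.5 = 361.5
Overall = 0.24 × 6916 + 0.76 × 361.5 = 1659.84 + 274.74 = 1934.58

$1,934.58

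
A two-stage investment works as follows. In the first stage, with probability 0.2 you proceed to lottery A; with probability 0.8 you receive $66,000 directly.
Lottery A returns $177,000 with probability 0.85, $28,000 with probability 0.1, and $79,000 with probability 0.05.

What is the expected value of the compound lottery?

EV(A) = 0.85 × 177000 + 0.1 × 28000 + 0.05 × 79000 = 150450 + 2800 + 3950 = 157200
Branch B: 66000 (certain)
Overall = 0.2 × 157200 + 0.8 × 66000 = 31440 + 52800 = 84240

$84,240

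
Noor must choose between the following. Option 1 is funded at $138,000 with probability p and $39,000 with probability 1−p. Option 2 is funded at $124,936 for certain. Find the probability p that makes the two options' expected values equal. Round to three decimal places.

p = 0.868

p·138000 + (1−p)·39000 = 124936
99000p + 39000 = 124936
p = (124936 − 39000) / 99000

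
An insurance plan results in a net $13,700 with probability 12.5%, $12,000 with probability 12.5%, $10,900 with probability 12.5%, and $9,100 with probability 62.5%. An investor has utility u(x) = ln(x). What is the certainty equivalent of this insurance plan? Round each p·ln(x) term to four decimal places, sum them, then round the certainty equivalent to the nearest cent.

$10,140.58

E[u] = 0.125·ln(13700) + 0.125·ln(12000) + 0.125·ln(10900) + 0.625·ln(9100) = 1.1906 + 1.1741 + 1.1621 + 5.6975 = 9.2243
CE = e^9.2243 ≈ 10140.58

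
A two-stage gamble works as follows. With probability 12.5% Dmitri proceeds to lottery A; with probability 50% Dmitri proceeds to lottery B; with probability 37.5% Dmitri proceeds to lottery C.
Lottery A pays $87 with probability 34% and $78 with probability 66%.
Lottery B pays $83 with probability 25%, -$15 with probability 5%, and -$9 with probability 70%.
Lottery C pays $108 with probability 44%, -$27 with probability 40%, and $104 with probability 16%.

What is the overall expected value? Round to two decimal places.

$36.99

EV(A) = 0.34 × 87 + 0.66 × 78 = 29.58 + 51.48 = 81.06
EV(B) = 0.25 × 83 + 0.05 × (-15) + 0.7 × (-9) = 20.75 − 0.75 − 6.3 = 13.7
EV(C) = 0.44 × 108 + 0.4 × (-27) + 0.16 × 104 = 47.52 − 10.8 + 16.64 = 53.36
Overall = 0.125 × 81.06 + 0.5 × 13.7 + 0.375 × 53.36 = 10.1325 + 6.85 + 20.01 = 36.9925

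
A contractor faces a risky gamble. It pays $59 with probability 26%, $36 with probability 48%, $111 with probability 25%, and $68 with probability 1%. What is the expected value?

$61.05

EV = 0.26 × 59 + 0.48 × 36 + 0.25 × 111 + 0.01 × 68 = 15.34 + 17.28 + 27.75 + 0.68 = 61.05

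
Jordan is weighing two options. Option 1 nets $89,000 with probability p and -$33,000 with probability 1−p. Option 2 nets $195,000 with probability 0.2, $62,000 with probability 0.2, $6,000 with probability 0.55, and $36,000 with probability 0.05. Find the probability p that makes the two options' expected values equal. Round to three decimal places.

EV(Option 2) = 0.2 × 195000 + 0.2 × 62000 + 0.55 × 6000 + 0.05 × 36000 = 39000 + 12400 + 3300 + 1800 = 56500
p·89000 + (1−p)·(-33000) = 56500
122000p − 33000 = 56500
p = (56500 + 33000) / 122000

p = 0.734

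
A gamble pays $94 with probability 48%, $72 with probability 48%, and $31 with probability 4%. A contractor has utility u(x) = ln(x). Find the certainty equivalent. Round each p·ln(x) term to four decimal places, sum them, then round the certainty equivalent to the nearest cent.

E[u] = 0.48·ln(94) + 0.48·ln(72) + 0.04·ln(31) = 2.1808 + 2.0528 + 0.1374 = 4.3710
CE = e^4.3710 ≈ 79.12

$79.12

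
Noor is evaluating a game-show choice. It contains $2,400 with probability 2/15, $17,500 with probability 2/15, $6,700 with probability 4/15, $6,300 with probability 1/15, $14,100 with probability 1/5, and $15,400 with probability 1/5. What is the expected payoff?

EV = 2/15 × 2400 + 2/15 × 17500 + 4/15 × 6700 + 1/15 × 6300 + 1/5 × 14100 + 1/5 × 15400 = 320 + 2333.3333 + 1786.6667 + 420 + 2820 + 3080 = 10760

$10,760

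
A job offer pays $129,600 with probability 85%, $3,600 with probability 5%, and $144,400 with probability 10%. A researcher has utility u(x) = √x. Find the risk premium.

$4,371

E[u] = 0.85·√129600 + 0.05·√3600 + 0.1·√144400 = 0.85·360 + 0.05·60 + 0.1·380 = 347
CE = (347)² = 120409
Risk premium = EV − CE = 124780 − 120409 = 4371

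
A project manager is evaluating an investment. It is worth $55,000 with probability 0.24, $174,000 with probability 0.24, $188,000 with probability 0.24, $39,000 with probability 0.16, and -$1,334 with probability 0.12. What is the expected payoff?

EV = 0.24 × 55000 + 0.24 × 174000 + 0.24 × 188000 + 0.16 × 39000 + 0.12 × (-1334) = 13200 + 41760 + 45120 + 6240 − 160.08 = 106159.92

$106,159.92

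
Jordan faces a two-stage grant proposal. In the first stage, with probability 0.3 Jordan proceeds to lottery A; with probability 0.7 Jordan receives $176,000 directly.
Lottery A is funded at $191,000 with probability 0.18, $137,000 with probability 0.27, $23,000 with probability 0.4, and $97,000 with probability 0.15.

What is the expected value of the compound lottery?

$151,736

EV(A) = 0.18 × 191000 + 0.27 × 137000 + 0.4 × 23000 + 0.15 × 97000 = 34380 + 36990 + 9200 + 14550 = 95120
Branch B: 176000 (certain)
Overall = 0.3 × 95120 + 0.7 × 176000 = 28536 + 123200 = 151736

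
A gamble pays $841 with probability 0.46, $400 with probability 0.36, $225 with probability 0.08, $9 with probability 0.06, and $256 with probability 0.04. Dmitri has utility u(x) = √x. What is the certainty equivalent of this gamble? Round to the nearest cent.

$508.95

E[u] = 0.46·√841 + 0.36·√400 + 0.08·√225 + 0.06·√9 + 0.04·√256 = 0.46·29 + 0.36·20 + 0.08·15 + 0.06·3 + 0.04·16 = 22.56
CE = (22.56)² = 508.9536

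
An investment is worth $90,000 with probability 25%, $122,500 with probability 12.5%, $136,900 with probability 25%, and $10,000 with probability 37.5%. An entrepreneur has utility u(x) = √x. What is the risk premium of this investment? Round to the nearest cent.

$13,910.94

E[u] = 0.25·√90000 + 0.125·√122500 + 0.25·√136900 + 0.375·√10000 = 0.25·300 + 0.125·350 + 0.25·370 + 0.375·100 = 248.75
CE = (248.75)² = 61876.5625
Risk premium = EV − CE = 75787.5 − 61876.5625 = 13910.9375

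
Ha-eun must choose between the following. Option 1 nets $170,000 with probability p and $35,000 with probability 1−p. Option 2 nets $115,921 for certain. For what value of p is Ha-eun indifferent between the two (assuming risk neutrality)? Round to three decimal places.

p·170000 + (1−p)·35000 = 115921
135000p + 35000 = 115921
p = (115921 − 35000) / 135000

p = 0.599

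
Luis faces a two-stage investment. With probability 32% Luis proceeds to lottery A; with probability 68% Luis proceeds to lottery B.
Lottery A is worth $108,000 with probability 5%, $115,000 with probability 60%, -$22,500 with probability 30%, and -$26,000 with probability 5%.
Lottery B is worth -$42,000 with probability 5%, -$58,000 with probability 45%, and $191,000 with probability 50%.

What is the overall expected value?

$66,996

EV(A) = 0.05 × 108000 + 0.6 × 115000 + 0.3 × (-22500) + 0.05 × (-26000) = 5400 + 69000 − 6750 − 1300 = 66350
EV(B) = 0.05 × (-42000) + 0.45 × (-58000) + 0.5 × 191000 = -2100 − 26100 + 95500 = 67300
Overall = 0.32 × 66350 + 0.68 × 67300 = 21232 + 45764 = 66996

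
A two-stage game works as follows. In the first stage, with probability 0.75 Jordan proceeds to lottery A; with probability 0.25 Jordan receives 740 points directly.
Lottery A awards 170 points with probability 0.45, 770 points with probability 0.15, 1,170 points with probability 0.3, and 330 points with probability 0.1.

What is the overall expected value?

EV(A) = 0.45 × 170 + 0.15 × 770 + 0.3 × 1170 + 0.1 × 330 = 76.5 + 115.5 + 351 + 33 = 576
Branch B: 740 (certain)
Overall = 0.75 × 576 + 0.25 × 740 = 432 + 185 = 617

617 points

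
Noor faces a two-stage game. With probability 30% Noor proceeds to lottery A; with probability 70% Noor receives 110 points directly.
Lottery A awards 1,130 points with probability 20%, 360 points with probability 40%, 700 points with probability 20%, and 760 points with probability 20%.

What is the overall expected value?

EV(A) = 0.2 × 1130 + 0.4 × 360 + 0.2 × 700 + 0.2 × 760 = 226 + 144 + 140 + 152 = 662
Branch B: 110 (certain)
Overall = 0.3 × 662 + 0.7 × 110 = 198.6 + 77 = 275.6

275.6 points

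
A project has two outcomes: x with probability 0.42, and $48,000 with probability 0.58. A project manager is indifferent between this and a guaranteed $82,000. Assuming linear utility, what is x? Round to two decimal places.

x = $128,952.38

0.42·x + 0.58·48000 = 82000
0.42·x = 82000 − 27840 = 54160
x = 54160 / 0.42 = 128952.3810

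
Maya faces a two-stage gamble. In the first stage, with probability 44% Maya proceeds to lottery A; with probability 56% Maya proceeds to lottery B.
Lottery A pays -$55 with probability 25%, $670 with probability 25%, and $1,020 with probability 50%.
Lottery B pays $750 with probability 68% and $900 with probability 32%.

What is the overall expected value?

$738.93

EV(A) = 0.25 × (-55) + 0.25 × 670 + 0.5 × 1020 = -13.75 + 167.5 + 510 = 663.75
EV(B) = 0.68 × 750 + 0.32 × 900 = 510 + 288 = 798
Overall = 0.44 × 663.75 + 0.56 × 798 = 292.05 + 446.88 = 738.93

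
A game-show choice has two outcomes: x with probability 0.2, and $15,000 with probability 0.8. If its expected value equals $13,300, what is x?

x = $6,500

0.2·x + 0.8·15000 = 13300
0.2·x = 13300 − 12000 = 1300
x = 1300 / 0.2 = 6500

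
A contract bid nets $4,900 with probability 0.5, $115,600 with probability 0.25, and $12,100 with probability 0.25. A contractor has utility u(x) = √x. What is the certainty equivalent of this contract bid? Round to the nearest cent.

$21,756.25

E[u] = 0.5·√4900 + 0.25·√115600 + 0.25·√12100 = 0.5·70 + 0.25·340 + 0.25·110 = 147.5
CE = (147.5)² = 21756.25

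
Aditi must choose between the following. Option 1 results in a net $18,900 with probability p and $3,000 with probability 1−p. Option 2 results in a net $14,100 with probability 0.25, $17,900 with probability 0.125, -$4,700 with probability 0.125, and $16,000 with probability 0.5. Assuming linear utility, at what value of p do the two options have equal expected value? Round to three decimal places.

p = 0.640

EV(Option 2) = 0.25 × 14100 + 0.125 × 17900 + 0.125 × (-4700) + 0.5 × 16000 = 3525 + 2237.5 − 587.5 + 8000 = 13175
p·18900 + (1−p)·3000 = 13175
15900p + 3000 = 13175
p = (13175 − 3000) / 15900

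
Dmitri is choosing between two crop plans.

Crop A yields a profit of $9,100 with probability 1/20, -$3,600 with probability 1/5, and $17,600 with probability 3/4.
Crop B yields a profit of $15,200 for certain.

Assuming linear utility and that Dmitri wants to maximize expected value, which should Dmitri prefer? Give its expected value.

Crop A = 1/20 × 9100 + 1/5 × (-3600) + 3/4 × 17600 = 455 − 720 + 13200 = 12935
Crop B: 15200 (certain)

Crop B ($15,200)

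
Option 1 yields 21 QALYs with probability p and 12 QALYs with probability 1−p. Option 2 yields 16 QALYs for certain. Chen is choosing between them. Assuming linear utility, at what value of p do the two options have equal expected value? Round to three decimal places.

p = 0.444

p·21 + (1−p)·12 = 16
9p + 12 = 16
p = (16 − 12) / 9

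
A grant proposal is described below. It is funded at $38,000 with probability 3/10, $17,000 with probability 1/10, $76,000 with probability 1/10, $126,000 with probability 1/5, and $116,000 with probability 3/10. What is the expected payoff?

EV = 3/10 × 38000 + 1/10 × 17000 + 1/10 × 76000 + 1/5 × 126000 + 3/10 × 116000 = 11400 + 1700 + 7600 + 25200 + 34800 = 80700

$80,700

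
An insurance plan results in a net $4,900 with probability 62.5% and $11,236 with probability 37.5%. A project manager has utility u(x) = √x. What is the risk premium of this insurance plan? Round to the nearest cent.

E[u] = 0.625·√4900 + 0.375·√11236 = 0.625·70 + 0.375·106 = 83.5
CE = (83.5)² = 6972.25
Risk premium = EV − CE = 7276 − 6972.25 = 303.75

$303.75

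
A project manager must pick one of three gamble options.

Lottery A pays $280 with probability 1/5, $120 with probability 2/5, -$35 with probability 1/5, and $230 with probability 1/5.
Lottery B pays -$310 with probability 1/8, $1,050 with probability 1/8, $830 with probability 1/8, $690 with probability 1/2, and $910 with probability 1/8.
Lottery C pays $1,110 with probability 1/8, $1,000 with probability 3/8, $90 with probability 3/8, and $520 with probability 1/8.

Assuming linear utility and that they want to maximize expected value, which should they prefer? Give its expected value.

Lottery A = 1/5 × 280 + 2/5 × 120 + 1/5 × (-35) + 1/5 × 230 = 56 + 48 − 7 + 46 = 143
Lottery B = 1/8 × (-310) + 1/8 × 1050 + 1/8 × 830 + 1/2 × 690 + 1/8 × 910 = -38.75 + 131.25 + 103.75 + 345 + 113.75 = 655
Lottery C = 1/8 × 1110 + 3/8 × 1000 + 3/8 × 90 + 1/8 × 520 = 138.75 + 375 + 33.75 + 65 = 612.5

Lottery B ($655)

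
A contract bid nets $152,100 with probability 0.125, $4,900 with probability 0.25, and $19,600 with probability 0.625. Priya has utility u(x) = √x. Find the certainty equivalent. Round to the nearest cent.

E[u] = 0.125·√152100 + 0.25·√4900 + 0.625·√19600 = 0.125·390 + 0.25·70 + 0.625·140 = 153.75
CE = (153.75)² = 23639.0625

$23,639.06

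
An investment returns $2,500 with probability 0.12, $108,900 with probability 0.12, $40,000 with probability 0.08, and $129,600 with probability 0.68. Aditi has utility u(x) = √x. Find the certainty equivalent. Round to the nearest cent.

$93,880.96

E[u] = 0.12·√2500 + 0.12·√108900 + 0.08·√40000 + 0.68·√129600 = 0.12·50 + 0.12·330 + 0.08·200 + 0.68·360 = 306.4
CE = (306.4)² = 93880.96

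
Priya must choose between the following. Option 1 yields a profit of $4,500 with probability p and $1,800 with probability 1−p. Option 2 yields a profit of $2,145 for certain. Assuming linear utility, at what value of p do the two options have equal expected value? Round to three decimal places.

p = 0.128

p·4500 + (1−p)·1800 = 2145
2700p + 1800 = 2145
p = (2145 − 1800) / 2700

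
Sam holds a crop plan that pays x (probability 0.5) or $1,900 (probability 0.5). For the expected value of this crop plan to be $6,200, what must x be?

x = $10,500

0.5·x + 0.5·1900 = 6200
0.5·x = 6200 − 950 = 5250
x = 5250 / 0.5 = 10500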